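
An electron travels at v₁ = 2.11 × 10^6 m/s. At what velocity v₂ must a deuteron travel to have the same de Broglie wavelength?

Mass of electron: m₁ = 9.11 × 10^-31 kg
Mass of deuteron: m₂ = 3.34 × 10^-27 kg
v₂ = 5.76 × 10^2 m/s

For equal de Broglie wavelengths: λ₁ = λ₂

h/(m₁v₁) = h/(m₂v₂)
m₁v₁ = m₂v₂
v₂ = v₁ · (m₁/m₂)

v₂ = 2.11 × 10^6 m/s × (9.11 × 10^-31 kg / 3.34 × 10^-27 kg)
v₂ = 5.76 × 10^2 m/s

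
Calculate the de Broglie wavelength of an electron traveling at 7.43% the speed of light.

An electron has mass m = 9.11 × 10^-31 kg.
3.27 × 10^-11 m

Using the de Broglie relation λ = h/(mv):

v = 7.43% × c = 2.227 × 10^7 m/s

λ = h/(mv)
λ = (6.626 × 10^-34 J·s) / (9.11 × 10^-31 kg × 2.227 × 10^7 m/s)
λ = 3.27 × 10^-11 m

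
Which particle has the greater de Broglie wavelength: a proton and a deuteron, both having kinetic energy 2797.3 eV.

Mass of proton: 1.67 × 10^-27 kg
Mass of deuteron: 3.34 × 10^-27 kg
The proton has the longer wavelength.

Using λ = h/√(2mKE):

For proton: λ₁ = h/√(2m₁KE) = 5.42 × 10^-13 m
For deuteron: λ₂ = h/√(2m₂KE) = 3.83 × 10^-13 m

Since λ ∝ 1/√m at constant kinetic energy, the lighter particle has the longer wavelength.

The proton has the longer de Broglie wavelength.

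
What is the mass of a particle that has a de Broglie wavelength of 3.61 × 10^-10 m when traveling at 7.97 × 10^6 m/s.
2.30 × 10^-31 kg

From the de Broglie relation λ = h/(mv), we solve for m:

m = h/(λv)
m = (6.626 × 10^-34 J·s) / (3.61 × 10^-10 m × 7.97 × 10^6 m/s)
m = 2.30 × 10^-31 kg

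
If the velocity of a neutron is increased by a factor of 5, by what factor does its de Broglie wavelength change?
The wavelength decreases by a factor of 5.

From λ = h/(mv), the wavelength is inversely proportional to velocity:

λ ∝ 1/v

If v → 5v, then λ → λ/5

When velocity is increased by a factor of 5, the wavelength decreases by a factor of 5.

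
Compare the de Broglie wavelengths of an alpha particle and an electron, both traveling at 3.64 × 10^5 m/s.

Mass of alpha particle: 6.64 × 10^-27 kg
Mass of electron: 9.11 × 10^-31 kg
The electron has the longer wavelength.

Using λ = h/(mv), since both particles have the same velocity, the wavelength depends only on mass.

For alpha particle: λ₁ = h/(m₁v) = 2.74 × 10^-13 m
For electron: λ₂ = h/(m₂v) = 2.00 × 10^-9 m

Since λ ∝ 1/m at constant velocity, the lighter particle has the longer wavelength.

The electron has the longer de Broglie wavelength.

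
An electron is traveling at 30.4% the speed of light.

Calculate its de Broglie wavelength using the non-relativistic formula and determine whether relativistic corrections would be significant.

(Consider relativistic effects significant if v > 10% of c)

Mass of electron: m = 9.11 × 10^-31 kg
Yes, relativistic corrections are needed.

Using the non-relativistic de Broglie formula λ = h/(mv):

v = 30.4% × c = 9.114 × 10^7 m/s

λ = h/(mv)
λ = (6.626 × 10^-34 J·s) / (9.11 × 10^-31 kg × 9.114 × 10^7 m/s)
λ = 7.98 × 10^-12 m

Since v = 30.4% of c > 10% of c, relativistic corrections ARE significant and the actual wavelength would differ from this non-relativistic estimate.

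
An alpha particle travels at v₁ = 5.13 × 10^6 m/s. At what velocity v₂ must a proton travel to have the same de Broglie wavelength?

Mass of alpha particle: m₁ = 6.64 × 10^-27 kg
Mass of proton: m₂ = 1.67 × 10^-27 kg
v₂ = 2.04 × 10^7 m/s

For equal de Broglie wavelengths: λ₁ = λ₂

h/(m₁v₁) = h/(m₂v₂)
m₁v₁ = m₂v₂
v₂ = v₁ · (m₁/m₂)

v₂ = 5.13 × 10^6 m/s × (6.64 × 10^-27 kg / 1.67 × 10^-27 kg)
v₂ = 2.04 × 10^7 m/s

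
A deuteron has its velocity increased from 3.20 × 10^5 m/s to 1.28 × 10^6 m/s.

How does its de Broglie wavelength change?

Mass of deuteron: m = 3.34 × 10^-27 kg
The wavelength decreases by a factor of 4.

Using λ = h/(mv):

Initial wavelength: λ₁ = h/(mv₁) = 6.20 × 10^-13 m
Final wavelength: λ₂ = h/(mv₂) = 1.55 × 10^-13 m

Since λ ∝ 1/v, when velocity increases by a factor of 4, the wavelength decreases by a factor of 4.

λ₂/λ₁ = v₁/v₂ = 1/4

The wavelength decreases by a factor of 4.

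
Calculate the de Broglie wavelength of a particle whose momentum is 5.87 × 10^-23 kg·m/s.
1.13 × 10^-11 m

Using the de Broglie relation λ = h/p:

λ = h/p
λ = (6.626 × 10^-34 J·s) / (5.87 × 10^-23 kg·m/s)
λ = 1.13 × 10^-11 m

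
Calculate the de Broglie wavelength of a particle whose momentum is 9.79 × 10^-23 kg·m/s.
6.77 × 10^-12 m

Using the de Broglie relation λ = h/p:

λ = h/p
λ = (6.626 × 10^-34 J·s) / (9.79 × 10^-23 kg·m/s)
λ = 6.77 × 10^-12 m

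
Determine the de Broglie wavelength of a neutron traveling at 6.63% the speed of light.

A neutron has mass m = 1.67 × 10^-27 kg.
2.00 × 10^-14 m

Using the de Broglie relation λ = h/(mv):

v = 6.63% × c = 1.988 × 10^7 m/s

λ = h/(mv)
λ = (6.626 × 10^-34 J·s) / (1.67 × 10^-27 kg × 1.988 × 10^7 m/s)
λ = 2.00 × 10^-14 m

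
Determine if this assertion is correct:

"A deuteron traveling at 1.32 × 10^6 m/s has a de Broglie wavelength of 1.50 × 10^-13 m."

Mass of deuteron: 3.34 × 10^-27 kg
True

The claim is correct.

Using λ = h/(mv):
λ = (6.626 × 10^-34 J·s) / (3.34 × 10^-27 kg × 1.32 × 10^6 m/s)
λ = 1.50 × 10^-13 m

This matches the claimed value.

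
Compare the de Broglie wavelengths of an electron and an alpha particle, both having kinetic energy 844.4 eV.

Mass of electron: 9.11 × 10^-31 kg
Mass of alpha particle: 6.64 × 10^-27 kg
The electron has the longer wavelength.

Using λ = h/√(2mKE):

For electron: λ₁ = h/√(2m₁KE) = 4.22 × 10^-11 m
For alpha particle: λ₂ = h/√(2m₂KE) = 4.94 × 10^-13 m

Since λ ∝ 1/√m at constant kinetic energy, the lighter particle has the longer wavelength.

The electron has the longer de Broglie wavelength.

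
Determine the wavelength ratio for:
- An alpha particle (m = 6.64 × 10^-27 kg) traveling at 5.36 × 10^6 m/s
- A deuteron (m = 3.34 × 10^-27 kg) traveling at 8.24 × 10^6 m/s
λ₁/λ₂ = 0.773

Using λ = h/(mv):

λ₁ = h/(m₁v₁) = 1.86 × 10^-14 m
λ₂ = h/(m₂v₂) = 2.41 × 10^-14 m

Ratio λ₁/λ₂ = (m₂v₂)/(m₁v₁)
         = (3.34 × 10^-27 kg × 8.24 × 10^6 m/s) / (6.64 × 10^-27 kg × 5.36 × 10^6 m/s)
         = 0.773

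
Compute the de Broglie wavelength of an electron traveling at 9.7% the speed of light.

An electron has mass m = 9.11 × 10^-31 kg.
2.50 × 10^-11 m

Using the de Broglie relation λ = h/(mv):

v = 9.7% × c = 2.908 × 10^7 m/s

λ = h/(mv)
λ = (6.626 × 10^-34 J·s) / (9.11 × 10^-31 kg × 2.908 × 10^7 m/s)
λ = 2.50 × 10^-11 m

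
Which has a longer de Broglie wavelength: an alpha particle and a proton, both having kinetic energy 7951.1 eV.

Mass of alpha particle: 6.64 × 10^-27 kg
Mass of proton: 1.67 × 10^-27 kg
The proton has the longer wavelength.

Using λ = h/√(2mKE):

For alpha particle: λ₁ = h/√(2m₁KE) = 1.61 × 10^-13 m
For proton: λ₂ = h/√(2m₂KE) = 3.21 × 10^-13 m

Since λ ∝ 1/√m at constant kinetic energy, the lighter particle has the longer wavelength.

The proton has the longer de Broglie wavelength.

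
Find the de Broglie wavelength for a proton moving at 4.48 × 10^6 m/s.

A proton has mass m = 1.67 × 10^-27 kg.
8.86 × 10^-14 m

Using the de Broglie relation λ = h/(mv):

λ = h/(mv)
λ = (6.626 × 10^-34 J·s) / (1.67 × 10^-27 kg × 4.48 × 10^6 m/s)
λ = 8.86 × 10^-14 m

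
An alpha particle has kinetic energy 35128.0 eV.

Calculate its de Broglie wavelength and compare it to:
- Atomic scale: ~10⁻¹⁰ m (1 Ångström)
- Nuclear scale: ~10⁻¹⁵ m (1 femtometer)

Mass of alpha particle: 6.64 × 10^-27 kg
λ = 7.66 × 10^-14 m, which is between nuclear and atomic scales.

Using λ = h/√(2mKE):

KE = 35128.0 eV = 5.628 × 10^-15 J

λ = h/√(2mKE)
λ = (6.626 × 10^-34 J·s) / √(2 × 6.64 × 10^-27 kg × 5.628 × 10^-15 J)
λ = 7.66 × 10^-14 m

Comparison:
- Atomic scale (10⁻¹⁰ m): λ is 0.00077× this size
- Nuclear scale (10⁻¹⁵ m): λ is 77× this size

The wavelength is between nuclear and atomic scales.

This wavelength is appropriate for probing atomic structure but too large for nuclear physics experiments.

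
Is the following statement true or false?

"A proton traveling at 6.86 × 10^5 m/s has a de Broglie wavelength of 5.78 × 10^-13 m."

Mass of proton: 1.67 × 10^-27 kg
True

The claim is correct.

Using λ = h/(mv):
λ = (6.626 × 10^-34 J·s) / (1.67 × 10^-27 kg × 6.86 × 10^5 m/s)
λ = 5.78 × 10^-13 m

This matches the claimed value.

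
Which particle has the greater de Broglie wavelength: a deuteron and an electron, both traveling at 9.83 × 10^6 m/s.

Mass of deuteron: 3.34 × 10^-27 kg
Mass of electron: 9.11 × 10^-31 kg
The electron has the longer wavelength.

Using λ = h/(mv), since both particles have the same velocity, the wavelength depends only on mass.

For deuteron: λ₁ = h/(m₁v) = 2.02 × 10^-14 m
For electron: λ₂ = h/(m₂v) = 7.40 × 10^-11 m

Since λ ∝ 1/m at constant velocity, the lighter particle has the longer wavelength.

The electron has the longer de Broglie wavelength.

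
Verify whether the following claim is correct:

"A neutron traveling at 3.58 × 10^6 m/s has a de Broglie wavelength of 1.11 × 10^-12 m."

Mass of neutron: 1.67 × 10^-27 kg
False

The claim is incorrect.

Using λ = h/(mv):
λ = (6.626 × 10^-34 J·s) / (1.67 × 10^-27 kg × 3.58 × 10^6 m/s)
λ = 1.11 × 10^-13 m

The actual wavelength differs from the claimed 1.11 × 10^-12 m.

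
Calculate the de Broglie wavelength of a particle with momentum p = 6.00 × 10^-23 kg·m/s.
1.10 × 10^-11 m

Using the de Broglie relation λ = h/p:

λ = h/p
λ = (6.626 × 10^-34 J·s) / (6.00 × 10^-23 kg·m/s)
λ = 1.10 × 10^-11 m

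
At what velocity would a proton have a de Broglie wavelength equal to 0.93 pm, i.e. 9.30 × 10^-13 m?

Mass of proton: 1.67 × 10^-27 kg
4.27 × 10^5 m/s

From λ = h/(mv), solve for v:

v = h/(mλ)
v = (6.626 × 10^-34 J·s) / (1.67 × 10^-27 kg × 9.30 × 10^-13 m)
v = 4.27 × 10^5 m/s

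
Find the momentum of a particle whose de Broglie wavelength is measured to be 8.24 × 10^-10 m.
8.04 × 10^-25 kg·m/s

From the de Broglie relation λ = h/p, we solve for p:

p = h/λ
p = (6.626 × 10^-34 J·s) / (8.24 × 10^-10 m)
p = 8.04 × 10^-25 kg·m/s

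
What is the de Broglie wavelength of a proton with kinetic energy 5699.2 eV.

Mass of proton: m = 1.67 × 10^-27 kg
3.79 × 10^-13 m

Using λ = h/√(2mKE):

First convert KE to Joules: KE = 5699.2 eV = 9.131 × 10^-16 J

λ = h/√(2mKE)
λ = (6.626 × 10^-34 J·s) / √(2 × 1.67 × 10^-27 kg × 9.131 × 10^-16 J)
λ = 3.79 × 10^-13 m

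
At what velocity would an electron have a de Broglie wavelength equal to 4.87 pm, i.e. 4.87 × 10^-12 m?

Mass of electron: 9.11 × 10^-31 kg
1.49 × 10^8 m/s

From λ = h/(mv), solve for v:

v = h/(mλ)
v = (6.626 × 10^-34 J·s) / (9.11 × 10^-31 kg × 4.87 × 10^-12 m)
v = 1.49 × 10^8 m/s

Note: This velocity is 49.8% of the speed of light, so relativistic corrections would be needed for a more accurate calculation.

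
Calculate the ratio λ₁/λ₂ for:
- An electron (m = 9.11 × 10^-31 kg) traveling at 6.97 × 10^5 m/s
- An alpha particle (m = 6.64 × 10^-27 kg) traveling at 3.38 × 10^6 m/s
λ₁/λ₂ = 3.53 × 10^4

Using λ = h/(mv):

λ₁ = h/(m₁v₁) = 1.04 × 10^-9 m
λ₂ = h/(m₂v₂) = 2.95 × 10^-14 m

Ratio λ₁/λ₂ = (m₂v₂)/(m₁v₁)
         = (6.64 × 10^-27 kg × 3.38 × 10^6 m/s) / (9.11 × 10^-31 kg × 6.97 × 10^5 m/s)
         = 3.53 × 10^4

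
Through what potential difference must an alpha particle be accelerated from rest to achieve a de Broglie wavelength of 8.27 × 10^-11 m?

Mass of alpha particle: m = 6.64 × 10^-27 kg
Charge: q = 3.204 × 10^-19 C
1.51 × 10^-2 V

From λ = h/√(2mqV), we solve for V:

λ² = h²/(2mqV)
V = h²/(2mqλ²)
V = (6.626 × 10^-34 J·s)² / (2 × 6.64 × 10^-27 kg × 3.204 × 10^-19 C × (8.27 × 10^-11 m)²)
V = 1.51 × 10^-2 V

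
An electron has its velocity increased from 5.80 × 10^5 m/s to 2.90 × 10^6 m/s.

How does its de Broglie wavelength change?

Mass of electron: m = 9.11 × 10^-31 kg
The wavelength decreases by a factor of 5.

Using λ = h/(mv):

Initial wavelength: λ₁ = h/(mv₁) = 1.25 × 10^-9 m
Final wavelength: λ₂ = h/(mv₂) = 2.51 × 10^-10 m

Since λ ∝ 1/v, when velocity increases by a factor of 5, the wavelength decreases by a factor of 5.

λ₂/λ₁ = v₁/v₂ = 1/5

The wavelength decreases by a factor of 5.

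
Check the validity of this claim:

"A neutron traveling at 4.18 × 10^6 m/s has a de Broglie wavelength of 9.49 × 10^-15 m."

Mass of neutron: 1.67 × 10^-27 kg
False

The claim is incorrect.

Using λ = h/(mv):
λ = (6.626 × 10^-34 J·s) / (1.67 × 10^-27 kg × 4.18 × 10^6 m/s)
λ = 9.49 × 10^-14 m

The actual wavelength differs from the claimed 9.49 × 10^-15 m.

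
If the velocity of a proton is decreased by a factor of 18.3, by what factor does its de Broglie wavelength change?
The wavelength increases by a factor of 18.3.

From λ = h/(mv), the wavelength is inversely proportional to velocity:

λ ∝ 1/v

If v → v/18.3, then λ → 18.3λ

When velocity is decreased by a factor of 18.3, the wavelength increases by a factor of 18.3.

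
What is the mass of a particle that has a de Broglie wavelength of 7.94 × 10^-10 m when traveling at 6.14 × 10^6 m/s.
1.36 × 10^-31 kg

From the de Broglie relation λ = h/(mv), we solve for m:

m = h/(λv)
m = (6.626 × 10^-34 J·s) / (7.94 × 10^-10 m × 6.14 × 10^6 m/s)
m = 1.36 × 10^-31 kg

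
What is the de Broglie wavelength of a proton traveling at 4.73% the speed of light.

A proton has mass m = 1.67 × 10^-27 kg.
2.80 × 10^-14 m

Using the de Broglie relation λ = h/(mv):

v = 4.73% × c = 1.418 × 10^7 m/s

λ = h/(mv)
λ = (6.626 × 10^-34 J·s) / (1.67 × 10^-27 kg × 1.418 × 10^7 m/s)
λ = 2.80 × 10^-14 m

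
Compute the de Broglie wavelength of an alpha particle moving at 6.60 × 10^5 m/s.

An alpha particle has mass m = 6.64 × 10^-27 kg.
1.51 × 10^-13 m

Using the de Broglie relation λ = h/(mv):

λ = h/(mv)
λ = (6.626 × 10^-34 J·s) / (6.64 × 10^-27 kg × 6.60 × 10^5 m/s)
λ = 1.51 × 10^-13 m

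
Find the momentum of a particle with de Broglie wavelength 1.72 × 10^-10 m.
3.85 × 10^-24 kg·m/s

From the de Broglie relation λ = h/p, we solve for p:

p = h/λ
p = (6.626 × 10^-34 J·s) / (1.72 × 10^-10 m)
p = 3.85 × 10^-24 kg·m/s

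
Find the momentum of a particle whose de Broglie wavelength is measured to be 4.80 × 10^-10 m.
1.38 × 10^-24 kg·m/s

From the de Broglie relation λ = h/p, we solve for p:

p = h/λ
p = (6.626 × 10^-34 J·s) / (4.80 × 10^-10 m)
p = 1.38 × 10^-24 kg·m/s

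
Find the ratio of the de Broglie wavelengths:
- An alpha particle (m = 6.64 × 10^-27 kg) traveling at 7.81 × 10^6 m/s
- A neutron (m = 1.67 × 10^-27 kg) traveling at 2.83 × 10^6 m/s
λ₁/λ₂ = 0.0911

Using λ = h/(mv):

λ₁ = h/(m₁v₁) = 1.28 × 10^-14 m
λ₂ = h/(m₂v₂) = 1.40 × 10^-13 m

Ratio λ₁/λ₂ = (m₂v₂)/(m₁v₁)
         = (1.67 × 10^-27 kg × 2.83 × 10^6 m/s) / (6.64 × 10^-27 kg × 7.81 × 10^6 m/s)
         = 0.0911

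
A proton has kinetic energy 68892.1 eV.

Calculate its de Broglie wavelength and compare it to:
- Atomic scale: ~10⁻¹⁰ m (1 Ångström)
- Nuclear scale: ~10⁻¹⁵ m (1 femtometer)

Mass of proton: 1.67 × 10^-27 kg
λ = 1.09 × 10^-13 m, which is between nuclear and atomic scales.

Using λ = h/√(2mKE):

KE = 68892.1 eV = 1.104 × 10^-14 J

λ = h/√(2mKE)
λ = (6.626 × 10^-34 J·s) / √(2 × 1.67 × 10^-27 kg × 1.104 × 10^-14 J)
λ = 1.09 × 10^-13 m

Comparison:
- Atomic scale (10⁻¹⁰ m): λ is 0.0011× this size
- Nuclear scale (10⁻¹⁵ m): λ is 1.1e+02× this size

The wavelength is between nuclear and atomic scales.

This wavelength is appropriate for probing atomic structure but too large for nuclear physics experiments.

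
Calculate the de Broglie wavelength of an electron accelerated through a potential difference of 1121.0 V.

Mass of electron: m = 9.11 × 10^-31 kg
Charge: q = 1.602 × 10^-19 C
3.66 × 10^-11 m

When a particle is accelerated through voltage V, it gains kinetic energy KE = qV.

The de Broglie wavelength is then λ = h/√(2mqV):

λ = h/√(2mqV)
λ = (6.626 × 10^-34 J·s) / √(2 × 9.11 × 10^-31 kg × 1.602 × 10^-19 C × 1121.0 V)
λ = 3.66 × 10^-11 m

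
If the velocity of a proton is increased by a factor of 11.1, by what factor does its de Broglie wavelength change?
The wavelength decreases by a factor of 11.1.

From λ = h/(mv), the wavelength is inversely proportional to velocity:

λ ∝ 1/v

If v → 11.1v, then λ → λ/11.1

When velocity is increased by a factor of 11.1, the wavelength decreases by a factor of 11.1.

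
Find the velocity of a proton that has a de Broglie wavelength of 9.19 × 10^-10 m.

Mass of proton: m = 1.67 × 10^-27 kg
4.32 × 10^2 m/s

From the de Broglie relation λ = h/(mv), we solve for v:

v = h/(mλ)
v = (6.626 × 10^-34 J·s) / (1.67 × 10^-27 kg × 9.19 × 10^-10 m)
v = 4.32 × 10^2 m/s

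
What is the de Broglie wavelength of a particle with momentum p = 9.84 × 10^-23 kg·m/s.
6.73 × 10^-12 m

Using the de Broglie relation λ = h/p:

λ = h/p
λ = (6.626 × 10^-34 J·s) / (9.84 × 10^-23 kg·m/s)
λ = 6.73 × 10^-12 m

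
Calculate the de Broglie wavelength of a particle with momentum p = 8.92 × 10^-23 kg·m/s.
7.43 × 10^-12 m

Using the de Broglie relation λ = h/p:

λ = h/p
λ = (6.626 × 10^-34 J·s) / (8.92 × 10^-23 kg·m/s)
λ = 7.43 × 10^-12 m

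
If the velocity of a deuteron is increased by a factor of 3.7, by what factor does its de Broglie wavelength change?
The wavelength decreases by a factor of 3.7.

From λ = h/(mv), the wavelength is inversely proportional to velocity:

λ ∝ 1/v

If v → 3.7v, then λ → λ/3.7

When velocity is increased by a factor of 3.7, the wavelength decreases by a factor of 3.7.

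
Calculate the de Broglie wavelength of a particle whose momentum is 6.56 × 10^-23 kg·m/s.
1.01 × 10^-11 m

Using the de Broglie relation λ = h/p:

λ = h/p
λ = (6.626 × 10^-34 J·s) / (6.56 × 10^-23 kg·m/s)
λ = 1.01 × 10^-11 m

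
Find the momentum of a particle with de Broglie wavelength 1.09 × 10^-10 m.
6.08 × 10^-24 kg·m/s

From the de Broglie relation λ = h/p, we solve for p:

p = h/λ
p = (6.626 × 10^-34 J·s) / (1.09 × 10^-10 m)
p = 6.08 × 10^-24 kg·m/s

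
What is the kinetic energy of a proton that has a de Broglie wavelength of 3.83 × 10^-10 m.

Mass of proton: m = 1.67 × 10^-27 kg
8.96 × 10^-22 J (or 5.59 × 10^-3 eV)

From λ = h/√(2mKE), we solve for KE:

λ² = h²/(2mKE)
KE = h²/(2mλ²)
KE = (6.626 × 10^-34 J·s)² / (2 × 1.67 × 10^-27 kg × (3.83 × 10^-10 m)²)
KE = 8.96 × 10^-22 J
KE = 5.59 × 10^-3 eV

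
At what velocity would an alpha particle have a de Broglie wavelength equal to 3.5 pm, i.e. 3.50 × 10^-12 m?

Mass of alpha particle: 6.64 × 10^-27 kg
2.85 × 10^4 m/s

From λ = h/(mv), solve for v:

v = h/(mλ)
v = (6.626 × 10^-34 J·s) / (6.64 × 10^-27 kg × 3.50 × 10^-12 m)
v = 2.85 × 10^4 m/s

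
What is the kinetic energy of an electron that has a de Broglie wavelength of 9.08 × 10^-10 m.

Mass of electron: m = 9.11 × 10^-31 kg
2.92 × 10^-19 J (or 1.82 eV)

From λ = h/√(2mKE), we solve for KE:

λ² = h²/(2mKE)
KE = h²/(2mλ²)
KE = (6.626 × 10^-34 J·s)² / (2 × 9.11 × 10^-31 kg × (9.08 × 10^-10 m)²)
KE = 2.92 × 10^-19 J
KE = 1.82 eV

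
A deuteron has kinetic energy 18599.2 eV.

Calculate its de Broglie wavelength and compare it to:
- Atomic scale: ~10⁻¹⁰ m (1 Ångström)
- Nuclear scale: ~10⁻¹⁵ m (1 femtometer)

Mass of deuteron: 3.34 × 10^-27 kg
λ = 1.49 × 10^-13 m, which is between nuclear and atomic scales.

Using λ = h/√(2mKE):

KE = 18599.2 eV = 2.980 × 10^-15 J

λ = h/√(2mKE)
λ = (6.626 × 10^-34 J·s) / √(2 × 3.34 × 10^-27 kg × 2.980 × 10^-15 J)
λ = 1.49 × 10^-13 m

Comparison:
- Atomic scale (10⁻¹⁰ m): λ is 0.0015× this size
- Nuclear scale (10⁻¹⁵ m): λ is 1.5e+02× this size

The wavelength is between nuclear and atomic scales.

This wavelength is appropriate for probing atomic structure but too large for nuclear physics experiments.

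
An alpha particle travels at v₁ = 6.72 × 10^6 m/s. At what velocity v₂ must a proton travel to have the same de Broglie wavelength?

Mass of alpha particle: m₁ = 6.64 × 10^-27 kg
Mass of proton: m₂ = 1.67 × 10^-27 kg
v₂ = 2.67 × 10^7 m/s

For equal de Broglie wavelengths: λ₁ = λ₂

h/(m₁v₁) = h/(m₂v₂)
m₁v₁ = m₂v₂
v₂ = v₁ · (m₁/m₂)

v₂ = 6.72 × 10^6 m/s × (6.64 × 10^-27 kg / 1.67 × 10^-27 kg)
v₂ = 2.67 × 10^7 m/s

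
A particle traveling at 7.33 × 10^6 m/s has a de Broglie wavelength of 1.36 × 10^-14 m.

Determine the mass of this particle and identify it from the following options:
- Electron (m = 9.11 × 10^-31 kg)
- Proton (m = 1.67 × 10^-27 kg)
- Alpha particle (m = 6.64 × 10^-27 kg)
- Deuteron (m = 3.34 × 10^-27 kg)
The particle is an alpha particle.

From λ = h/(mv), solve for mass:

m = h/(λv)
m = (6.626 × 10^-34 J·s) / (1.36 × 10^-14 m × 7.33 × 10^6 m/s)
m = 6.65 × 10^-27 kg

Comparing with the listed masses, this is closest to an alpha particle.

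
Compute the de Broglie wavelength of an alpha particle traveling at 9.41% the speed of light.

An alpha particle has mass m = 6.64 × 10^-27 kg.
3.54 × 10^-15 m

Using the de Broglie relation λ = h/(mv):

v = 9.41% × c = 2.821 × 10^7 m/s

λ = h/(mv)
λ = (6.626 × 10^-34 J·s) / (6.64 × 10^-27 kg × 2.821 × 10^7 m/s)
λ = 3.54 × 10^-15 m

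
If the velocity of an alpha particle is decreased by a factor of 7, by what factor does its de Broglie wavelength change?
The wavelength increases by a factor of 7.

From λ = h/(mv), the wavelength is inversely proportional to velocity:

λ ∝ 1/v

If v → v/7, then λ → 7λ

When velocity is decreased by a factor of 7, the wavelength increases by a factor of 7.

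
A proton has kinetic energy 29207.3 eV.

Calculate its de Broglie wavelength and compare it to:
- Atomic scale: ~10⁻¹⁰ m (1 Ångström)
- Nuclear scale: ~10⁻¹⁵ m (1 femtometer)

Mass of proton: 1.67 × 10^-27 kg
λ = 1.68 × 10^-13 m, which is between nuclear and atomic scales.

Using λ = h/√(2mKE):

KE = 29207.3 eV = 4.680 × 10^-15 J

λ = h/√(2mKE)
λ = (6.626 × 10^-34 J·s) / √(2 × 1.67 × 10^-27 kg × 4.680 × 10^-15 J)
λ = 1.68 × 10^-13 m

Comparison:
- Atomic scale (10⁻¹⁰ m): λ is 0.0017× this size
- Nuclear scale (10⁻¹⁵ m): λ is 1.7e+02× this size

The wavelength is between nuclear and atomic scales.

This wavelength is appropriate for probing atomic structure but too large for nuclear physics experiments.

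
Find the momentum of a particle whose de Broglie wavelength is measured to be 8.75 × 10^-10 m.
7.57 × 10^-25 kg·m/s

From the de Broglie relation λ = h/p, we solve for p:

p = h/λ
p = (6.626 × 10^-34 J·s) / (8.75 × 10^-10 m)
p = 7.57 × 10^-25 kg·m/s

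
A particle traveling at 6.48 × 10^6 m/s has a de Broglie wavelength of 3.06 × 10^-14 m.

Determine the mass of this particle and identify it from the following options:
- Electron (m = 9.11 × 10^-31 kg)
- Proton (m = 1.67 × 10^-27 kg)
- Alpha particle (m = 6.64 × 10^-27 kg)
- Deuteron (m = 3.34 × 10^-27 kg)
The particle is a deuteron.

From λ = h/(mv), solve for mass:

m = h/(λv)
m = (6.626 × 10^-34 J·s) / (3.06 × 10^-14 m × 6.48 × 10^6 m/s)
m = 3.34 × 10^-27 kg

Comparing with the listed masses, this is closest to a deuteron.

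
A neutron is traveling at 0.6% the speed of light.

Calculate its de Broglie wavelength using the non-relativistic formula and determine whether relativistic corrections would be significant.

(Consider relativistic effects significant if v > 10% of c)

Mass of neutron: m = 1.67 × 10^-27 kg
No, relativistic corrections are not needed.

Using the non-relativistic de Broglie formula λ = h/(mv):

v = 0.6% × c = 1.799 × 10^6 m/s

λ = h/(mv)
λ = (6.626 × 10^-34 J·s) / (1.67 × 10^-27 kg × 1.799 × 10^6 m/s)
λ = 2.21 × 10^-13 m

Since v = 0.6% of c < 10% of c, relativistic corrections are NOT significant and this non-relativistic result is a good approximation.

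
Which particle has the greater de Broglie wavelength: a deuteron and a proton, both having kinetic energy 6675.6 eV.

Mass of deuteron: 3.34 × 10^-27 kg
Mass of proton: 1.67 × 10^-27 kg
The proton has the longer wavelength.

Using λ = h/√(2mKE):

For deuteron: λ₁ = h/√(2m₁KE) = 2.48 × 10^-13 m
For proton: λ₂ = h/√(2m₂KE) = 3.51 × 10^-13 m

Since λ ∝ 1/√m at constant kinetic energy, the lighter particle has the longer wavelength.

The proton has the longer de Broglie wavelength.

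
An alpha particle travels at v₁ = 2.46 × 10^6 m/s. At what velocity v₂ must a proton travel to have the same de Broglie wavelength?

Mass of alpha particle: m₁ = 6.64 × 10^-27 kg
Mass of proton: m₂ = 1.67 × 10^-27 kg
v₂ = 9.78 × 10^6 m/s

For equal de Broglie wavelengths: λ₁ = λ₂

h/(m₁v₁) = h/(m₂v₂)
m₁v₁ = m₂v₂
v₂ = v₁ · (m₁/m₂)

v₂ = 2.46 × 10^6 m/s × (6.64 × 10^-27 kg / 1.67 × 10^-27 kg)
v₂ = 9.78 × 10^6 m/s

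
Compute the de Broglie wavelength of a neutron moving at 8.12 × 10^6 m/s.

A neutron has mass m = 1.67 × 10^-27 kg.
4.89 × 10^-14 m

Using the de Broglie relation λ = h/(mv):

λ = h/(mv)
λ = (6.626 × 10^-34 J·s) / (1.67 × 10^-27 kg × 8.12 × 10^6 m/s)
λ = 4.89 × 10^-14 m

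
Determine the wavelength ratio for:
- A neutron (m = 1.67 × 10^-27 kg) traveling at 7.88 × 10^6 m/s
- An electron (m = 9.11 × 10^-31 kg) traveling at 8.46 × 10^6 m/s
λ₁/λ₂ = 5.86 × 10^-4

Using λ = h/(mv):

λ₁ = h/(m₁v₁) = 5.04 × 10^-14 m
λ₂ = h/(m₂v₂) = 8.60 × 10^-11 m

Ratio λ₁/λ₂ = (m₂v₂)/(m₁v₁)
         = (9.11 × 10^-31 kg × 8.46 × 10^6 m/s) / (1.67 × 10^-27 kg × 7.88 × 10^6 m/s)
         = 5.86 × 10^-4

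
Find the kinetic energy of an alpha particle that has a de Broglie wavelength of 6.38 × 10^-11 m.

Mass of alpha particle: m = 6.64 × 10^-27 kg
8.12 × 10^-21 J (or 0.0507 eV)

From λ = h/√(2mKE), we solve for KE:

λ² = h²/(2mKE)
KE = h²/(2mλ²)
KE = (6.626 × 10^-34 J·s)² / (2 × 6.64 × 10^-27 kg × (6.38 × 10^-11 m)²)
KE = 8.12 × 10^-21 J
KE = 0.0507 eV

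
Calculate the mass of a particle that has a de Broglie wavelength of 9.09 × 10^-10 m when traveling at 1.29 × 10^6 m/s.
5.65 × 10^-31 kg

From the de Broglie relation λ = h/(mv), we solve for m:

m = h/(λv)
m = (6.626 × 10^-34 J·s) / (9.09 × 10^-10 m × 1.29 × 10^6 m/s)
m = 5.65 × 10^-31 kg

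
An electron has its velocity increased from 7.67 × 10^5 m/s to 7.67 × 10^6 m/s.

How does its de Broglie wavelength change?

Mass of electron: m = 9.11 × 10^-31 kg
The wavelength decreases by a factor of 10.

Using λ = h/(mv):

Initial wavelength: λ₁ = h/(mv₁) = 9.48 × 10^-10 m
Final wavelength: λ₂ = h/(mv₂) = 9.48 × 10^-11 m

Since λ ∝ 1/v, when velocity increases by a factor of 10, the wavelength decreases by a factor of 10.

λ₂/λ₁ = v₁/v₂ = 1/10

The wavelength decreases by a factor of 10.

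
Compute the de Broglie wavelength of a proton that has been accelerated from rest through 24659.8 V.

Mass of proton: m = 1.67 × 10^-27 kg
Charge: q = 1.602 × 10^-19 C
1.82 × 10^-13 m

When a particle is accelerated through voltage V, it gains kinetic energy KE = qV.

The de Broglie wavelength is then λ = h/√(2mqV):

λ = h/√(2mqV)
λ = (6.626 × 10^-34 J·s) / √(2 × 1.67 × 10^-27 kg × 1.602 × 10^-19 C × 24659.8 V)
λ = 1.82 × 10^-13 m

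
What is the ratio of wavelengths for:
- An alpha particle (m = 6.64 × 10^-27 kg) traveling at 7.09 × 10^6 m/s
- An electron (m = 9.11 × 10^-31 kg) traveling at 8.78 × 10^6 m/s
λ₁/λ₂ = 1.70 × 10^-4

Using λ = h/(mv):

λ₁ = h/(m₁v₁) = 1.41 × 10^-14 m
λ₂ = h/(m₂v₂) = 8.28 × 10^-11 m

Ratio λ₁/λ₂ = (m₂v₂)/(m₁v₁)
         = (9.11 × 10^-31 kg × 8.78 × 10^6 m/s) / (6.64 × 10^-27 kg × 7.09 × 10^6 m/s)
         = 1.70 × 10^-4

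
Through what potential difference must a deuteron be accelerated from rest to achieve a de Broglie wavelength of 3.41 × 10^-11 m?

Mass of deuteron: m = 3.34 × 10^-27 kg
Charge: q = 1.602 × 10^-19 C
3.53 × 10^-1 V

From λ = h/√(2mqV), we solve for V:

λ² = h²/(2mqV)
V = h²/(2mqλ²)
V = (6.626 × 10^-34 J·s)² / (2 × 3.34 × 10^-27 kg × 1.602 × 10^-19 C × (3.41 × 10^-11 m)²)
V = 3.53 × 10^-1 V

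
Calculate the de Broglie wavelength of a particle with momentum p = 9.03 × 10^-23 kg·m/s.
7.34 × 10^-12 m

Using the de Broglie relation λ = h/p:

λ = h/p
λ = (6.626 × 10^-34 J·s) / (9.03 × 10^-23 kg·m/s)
λ = 7.34 × 10^-12 m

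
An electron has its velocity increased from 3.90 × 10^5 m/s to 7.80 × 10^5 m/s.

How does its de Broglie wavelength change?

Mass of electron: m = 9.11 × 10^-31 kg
The wavelength decreases by a factor of 2.

Using λ = h/(mv):

Initial wavelength: λ₁ = h/(mv₁) = 1.86 × 10^-9 m
Final wavelength: λ₂ = h/(mv₂) = 9.32 × 10^-10 m

Since λ ∝ 1/v, when velocity increases by a factor of 2, the wavelength decreases by a factor of 2.

λ₂/λ₁ = v₁/v₂ = 1/2

The wavelength decreases by a factor of 2.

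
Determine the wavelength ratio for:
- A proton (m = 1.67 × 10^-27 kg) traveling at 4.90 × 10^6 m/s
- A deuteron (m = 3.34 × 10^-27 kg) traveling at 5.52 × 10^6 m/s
λ₁/λ₂ = 2.25

Using λ = h/(mv):

λ₁ = h/(m₁v₁) = 8.10 × 10^-14 m
λ₂ = h/(m₂v₂) = 3.59 × 10^-14 m

Ratio λ₁/λ₂ = (m₂v₂)/(m₁v₁)
         = (3.34 × 10^-27 kg × 5.52 × 10^6 m/s) / (1.67 × 10^-27 kg × 4.90 × 10^6 m/s)
         = 2.25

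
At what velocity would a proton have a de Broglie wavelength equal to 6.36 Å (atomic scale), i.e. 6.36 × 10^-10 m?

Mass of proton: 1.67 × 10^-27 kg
6.24 × 10^2 m/s

From λ = h/(mv), solve for v:

v = h/(mλ)
v = (6.626 × 10^-34 J·s) / (1.67 × 10^-27 kg × 6.36 × 10^-10 m)
v = 6.24 × 10^2 m/s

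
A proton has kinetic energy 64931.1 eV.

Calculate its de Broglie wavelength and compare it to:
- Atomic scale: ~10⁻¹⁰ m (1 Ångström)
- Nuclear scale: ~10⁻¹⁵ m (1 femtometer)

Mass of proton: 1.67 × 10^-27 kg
λ = 1.12 × 10^-13 m, which is between nuclear and atomic scales.

Using λ = h/√(2mKE):

KE = 64931.1 eV = 1.040 × 10^-14 J

λ = h/√(2mKE)
λ = (6.626 × 10^-34 J·s) / √(2 × 1.67 × 10^-27 kg × 1.040 × 10^-14 J)
λ = 1.12 × 10^-13 m

Comparison:
- Atomic scale (10⁻¹⁰ m): λ is 0.0011× this size
- Nuclear scale (10⁻¹⁵ m): λ is 1.1e+02× this size

The wavelength is between nuclear and atomic scales.

This wavelength is appropriate for probing atomic structure but too large for nuclear physics experiments.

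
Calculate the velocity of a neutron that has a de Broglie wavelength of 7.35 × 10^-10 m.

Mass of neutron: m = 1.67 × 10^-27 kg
5.40 × 10^2 m/s

From the de Broglie relation λ = h/(mv), we solve for v:

v = h/(mλ)
v = (6.626 × 10^-34 J·s) / (1.67 × 10^-27 kg × 7.35 × 10^-10 m)
v = 5.40 × 10^2 m/s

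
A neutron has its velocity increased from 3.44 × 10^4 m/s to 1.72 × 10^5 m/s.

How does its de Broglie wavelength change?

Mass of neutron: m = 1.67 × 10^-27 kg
The wavelength decreases by a factor of 5.

Using λ = h/(mv):

Initial wavelength: λ₁ = h/(mv₁) = 1.15 × 10^-11 m
Final wavelength: λ₂ = h/(mv₂) = 2.31 × 10^-12 m

Since λ ∝ 1/v, when velocity increases by a factor of 5, the wavelength decreases by a factor of 5.

λ₂/λ₁ = v₁/v₂ = 1/5

The wavelength decreases by a factor of 5.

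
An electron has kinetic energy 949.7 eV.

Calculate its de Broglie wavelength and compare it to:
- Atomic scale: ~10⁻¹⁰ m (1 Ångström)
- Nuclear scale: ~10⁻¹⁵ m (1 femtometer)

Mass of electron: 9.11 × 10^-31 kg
λ = 3.98 × 10^-11 m, which is between nuclear and atomic scales.

Using λ = h/√(2mKE):

KE = 949.7 eV = 1.522 × 10^-16 J

λ = h/√(2mKE)
λ = (6.626 × 10^-34 J·s) / √(2 × 9.11 × 10^-31 kg × 1.522 × 10^-16 J)
λ = 3.98 × 10^-11 m

Comparison:
- Atomic scale (10⁻¹⁰ m): λ is 0.4× this size
- Nuclear scale (10⁻¹⁵ m): λ is 4e+04× this size

The wavelength is between nuclear and atomic scales.

This wavelength is appropriate for probing atomic structure but too large for nuclear physics experiments.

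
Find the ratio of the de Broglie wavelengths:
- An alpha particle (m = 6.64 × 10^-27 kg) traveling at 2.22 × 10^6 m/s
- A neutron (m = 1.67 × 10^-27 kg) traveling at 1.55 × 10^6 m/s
λ₁/λ₂ = 0.176

Using λ = h/(mv):

λ₁ = h/(m₁v₁) = 4.50 × 10^-14 m
λ₂ = h/(m₂v₂) = 2.56 × 10^-13 m

Ratio λ₁/λ₂ = (m₂v₂)/(m₁v₁)
         = (1.67 × 10^-27 kg × 1.55 × 10^6 m/s) / (6.64 × 10^-27 kg × 2.22 × 10^6 m/s)
         = 0.176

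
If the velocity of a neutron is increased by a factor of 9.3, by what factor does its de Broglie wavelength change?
The wavelength decreases by a factor of 9.3.

From λ = h/(mv), the wavelength is inversely proportional to velocity:

λ ∝ 1/v

If v → 9.3v, then λ → λ/9.3

When velocity is increased by a factor of 9.3, the wavelength decreases by a factor of 9.3.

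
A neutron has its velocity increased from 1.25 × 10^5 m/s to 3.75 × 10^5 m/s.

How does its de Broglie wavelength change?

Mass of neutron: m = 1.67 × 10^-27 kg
The wavelength decreases by a factor of 3.

Using λ = h/(mv):

Initial wavelength: λ₁ = h/(mv₁) = 3.17 × 10^-12 m
Final wavelength: λ₂ = h/(mv₂) = 1.06 × 10^-12 m

Since λ ∝ 1/v, when velocity increases by a factor of 3, the wavelength decreases by a factor of 3.

λ₂/λ₁ = v₁/v₂ = 1/3

The wavelength decreases by a factor of 3.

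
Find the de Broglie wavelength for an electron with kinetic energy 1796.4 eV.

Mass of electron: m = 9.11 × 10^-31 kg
2.89 × 10^-11 m

Using λ = h/√(2mKE):

First convert KE to Joules: KE = 1796.4 eV = 2.878 × 10^-16 J

λ = h/√(2mKE)
λ = (6.626 × 10^-34 J·s) / √(2 × 9.11 × 10^-31 kg × 2.878 × 10^-16 J)
λ = 2.89 × 10^-11 m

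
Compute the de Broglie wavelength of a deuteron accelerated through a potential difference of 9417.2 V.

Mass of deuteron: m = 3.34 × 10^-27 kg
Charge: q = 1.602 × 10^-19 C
2.09 × 10^-13 m

When a particle is accelerated through voltage V, it gains kinetic energy KE = qV.

The de Broglie wavelength is then λ = h/√(2mqV):

λ = h/√(2mqV)
λ = (6.626 × 10^-34 J·s) / √(2 × 3.34 × 10^-27 kg × 1.602 × 10^-19 C × 9417.2 V)
λ = 2.09 × 10^-13 m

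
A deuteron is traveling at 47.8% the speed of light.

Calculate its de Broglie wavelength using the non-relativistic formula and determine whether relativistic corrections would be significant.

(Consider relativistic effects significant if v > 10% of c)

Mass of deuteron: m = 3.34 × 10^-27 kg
Yes, relativistic corrections are needed.

Using the non-relativistic de Broglie formula λ = h/(mv):

v = 47.8% × c = 1.433 × 10^8 m/s

λ = h/(mv)
λ = (6.626 × 10^-34 J·s) / (3.34 × 10^-27 kg × 1.433 × 10^8 m/s)
λ = 1.38 × 10^-15 m

Since v = 47.8% of c > 10% of c, relativistic corrections ARE significant and the actual wavelength would differ from this non-relativistic estimate.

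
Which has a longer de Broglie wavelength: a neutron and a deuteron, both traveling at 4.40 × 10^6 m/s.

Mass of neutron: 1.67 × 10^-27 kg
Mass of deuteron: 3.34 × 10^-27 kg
The neutron has the longer wavelength.

Using λ = h/(mv), since both particles have the same velocity, the wavelength depends only on mass.

For neutron: λ₁ = h/(m₁v) = 9.02 × 10^-14 m
For deuteron: λ₂ = h/(m₂v) = 4.51 × 10^-14 m

Since λ ∝ 1/m at constant velocity, the lighter particle has the longer wavelength.

The neutron has the longer de Broglie wavelength.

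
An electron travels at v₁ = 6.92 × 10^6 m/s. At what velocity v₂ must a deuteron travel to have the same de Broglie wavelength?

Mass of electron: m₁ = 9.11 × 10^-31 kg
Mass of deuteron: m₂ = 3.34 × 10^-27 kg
v₂ = 1.89 × 10^3 m/s

For equal de Broglie wavelengths: λ₁ = λ₂

h/(m₁v₁) = h/(m₂v₂)
m₁v₁ = m₂v₂
v₂ = v₁ · (m₁/m₂)

v₂ = 6.92 × 10^6 m/s × (9.11 × 10^-31 kg / 3.34 × 10^-27 kg)
v₂ = 1.89 × 10^3 m/s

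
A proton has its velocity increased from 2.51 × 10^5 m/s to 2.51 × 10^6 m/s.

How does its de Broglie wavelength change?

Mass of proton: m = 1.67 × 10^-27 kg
The wavelength decreases by a factor of 10.

Using λ = h/(mv):

Initial wavelength: λ₁ = h/(mv₁) = 1.58 × 10^-12 m
Final wavelength: λ₂ = h/(mv₂) = 1.58 × 10^-13 m

Since λ ∝ 1/v, when velocity increases by a factor of 10, the wavelength decreases by a factor of 10.

λ₂/λ₁ = v₁/v₂ = 1/10

The wavelength decreases by a factor of 10.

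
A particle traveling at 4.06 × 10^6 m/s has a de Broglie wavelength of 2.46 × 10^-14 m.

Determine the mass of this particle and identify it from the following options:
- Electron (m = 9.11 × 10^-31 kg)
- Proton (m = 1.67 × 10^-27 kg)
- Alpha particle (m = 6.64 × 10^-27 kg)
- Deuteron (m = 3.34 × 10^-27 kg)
The particle is an alpha particle.

From λ = h/(mv), solve for mass:

m = h/(λv)
m = (6.626 × 10^-34 J·s) / (2.46 × 10^-14 m × 4.06 × 10^6 m/s)
m = 6.63 × 10^-27 kg

Comparing with the listed masses, this is closest to an alpha particle.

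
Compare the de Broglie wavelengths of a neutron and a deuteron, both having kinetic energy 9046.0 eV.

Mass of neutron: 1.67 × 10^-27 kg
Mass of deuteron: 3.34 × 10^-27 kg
The neutron has the longer wavelength.

Using λ = h/√(2mKE):

For neutron: λ₁ = h/√(2m₁KE) = 3.01 × 10^-13 m
For deuteron: λ₂ = h/√(2m₂KE) = 2.13 × 10^-13 m

Since λ ∝ 1/√m at constant kinetic energy, the lighter particle has the longer wavelength.

The neutron has the longer de Broglie wavelength.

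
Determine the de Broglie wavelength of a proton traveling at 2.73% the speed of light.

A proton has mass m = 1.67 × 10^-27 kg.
4.85 × 10^-14 m

Using the de Broglie relation λ = h/(mv):

v = 2.73% × c = 8.184 × 10^6 m/s

λ = h/(mv)
λ = (6.626 × 10^-34 J·s) / (1.67 × 10^-27 kg × 8.184 × 10^6 m/s)
λ = 4.85 × 10^-14 m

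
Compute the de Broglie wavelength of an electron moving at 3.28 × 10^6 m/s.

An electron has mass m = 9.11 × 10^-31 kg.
2.22 × 10^-10 m

Using the de Broglie relation λ = h/(mv):

λ = h/(mv)
λ = (6.626 × 10^-34 J·s) / (9.11 × 10^-31 kg × 3.28 × 10^6 m/s)
λ = 2.22 × 10^-10 m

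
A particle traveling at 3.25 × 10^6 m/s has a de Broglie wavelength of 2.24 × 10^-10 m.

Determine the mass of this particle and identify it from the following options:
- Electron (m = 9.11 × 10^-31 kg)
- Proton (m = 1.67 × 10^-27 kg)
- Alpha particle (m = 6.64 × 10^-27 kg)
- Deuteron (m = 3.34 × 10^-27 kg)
The particle is an electron.

From λ = h/(mv), solve for mass:

m = h/(λv)
m = (6.626 × 10^-34 J·s) / (2.24 × 10^-10 m × 3.25 × 10^6 m/s)
m = 9.10 × 10^-31 kg

Comparing with the listed masses, this is closest to an electron.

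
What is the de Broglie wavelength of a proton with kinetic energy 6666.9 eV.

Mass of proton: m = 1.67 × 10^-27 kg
3.51 × 10^-13 m

Using λ = h/√(2mKE):

First convert KE to Joules: KE = 6666.9 eV = 1.068 × 10^-15 J

λ = h/√(2mKE)
λ = (6.626 × 10^-34 J·s) / √(2 × 1.67 × 10^-27 kg × 1.068 × 10^-15 J)
λ = 3.51 × 10^-13 m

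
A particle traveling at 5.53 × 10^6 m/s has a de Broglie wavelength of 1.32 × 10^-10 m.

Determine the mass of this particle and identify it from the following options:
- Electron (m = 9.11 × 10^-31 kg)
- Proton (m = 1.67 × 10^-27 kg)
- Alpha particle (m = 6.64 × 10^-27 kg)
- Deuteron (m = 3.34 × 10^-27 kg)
The particle is an electron.

From λ = h/(mv), solve for mass:

m = h/(λv)
m = (6.626 × 10^-34 J·s) / (1.32 × 10^-10 m × 5.53 × 10^6 m/s)
m = 9.08 × 10^-31 kg

Comparing with the listed masses, this is closest to an electron.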